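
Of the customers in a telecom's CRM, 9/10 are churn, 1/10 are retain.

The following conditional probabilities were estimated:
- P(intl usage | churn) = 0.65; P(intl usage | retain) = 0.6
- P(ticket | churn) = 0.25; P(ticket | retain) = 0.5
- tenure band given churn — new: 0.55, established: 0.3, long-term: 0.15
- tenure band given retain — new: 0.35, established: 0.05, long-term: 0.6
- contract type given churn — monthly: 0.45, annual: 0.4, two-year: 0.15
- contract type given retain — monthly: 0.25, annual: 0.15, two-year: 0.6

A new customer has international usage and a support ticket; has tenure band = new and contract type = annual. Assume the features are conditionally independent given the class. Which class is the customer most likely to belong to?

churn: 0.9 × 0.65 × 0.25 × 0.55 × 0.4 = 0.032175
retain: 0.1 × 0.6 × 0.5 × 0.35 × 0.15 = 0.001575
Highest score → churn.

churn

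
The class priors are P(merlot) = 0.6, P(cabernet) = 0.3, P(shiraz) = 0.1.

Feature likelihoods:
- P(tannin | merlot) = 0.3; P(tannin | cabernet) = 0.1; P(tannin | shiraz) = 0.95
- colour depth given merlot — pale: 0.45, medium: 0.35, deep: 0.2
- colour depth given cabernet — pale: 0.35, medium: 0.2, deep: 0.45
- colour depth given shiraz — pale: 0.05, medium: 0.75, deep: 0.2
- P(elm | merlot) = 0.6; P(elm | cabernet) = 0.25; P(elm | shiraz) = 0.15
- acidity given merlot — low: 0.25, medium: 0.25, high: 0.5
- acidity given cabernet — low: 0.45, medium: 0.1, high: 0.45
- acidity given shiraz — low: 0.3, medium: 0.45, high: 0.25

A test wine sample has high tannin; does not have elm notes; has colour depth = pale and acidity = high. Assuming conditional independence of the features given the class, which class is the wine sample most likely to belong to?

merlot: 0.6 × 0.3 × 0.45 × (1−0.6) × 0.5 = 0.0162
cabernet: 0.3 × 0.1 × 0.35 × (1−0.25) × 0.45 = 0.00354375
shiraz: 0.1 × 0.95 × 0.05 × (1−0.15) × 0.25 = 0.001009375
Highest score → merlot.

merlot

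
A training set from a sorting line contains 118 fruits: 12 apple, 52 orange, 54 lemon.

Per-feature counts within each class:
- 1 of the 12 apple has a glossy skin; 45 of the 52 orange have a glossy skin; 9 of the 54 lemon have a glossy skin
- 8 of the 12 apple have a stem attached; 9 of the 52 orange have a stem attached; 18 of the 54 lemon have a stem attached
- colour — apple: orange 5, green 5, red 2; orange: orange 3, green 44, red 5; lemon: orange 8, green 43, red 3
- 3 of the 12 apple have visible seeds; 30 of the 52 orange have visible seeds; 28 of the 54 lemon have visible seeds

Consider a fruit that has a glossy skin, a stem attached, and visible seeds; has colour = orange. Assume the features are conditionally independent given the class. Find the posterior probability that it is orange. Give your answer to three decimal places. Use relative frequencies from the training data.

0.464

apple: (12/118) × (1/12) × (8/12) × (5/12) × (3/12) ≈ 0.000588512
orange: (52/118) × (45/52) × (9/52) × (3/52) × (30/52) ≈ 0.00219688
lemon: (54/118) × (9/54) × (18/54) × (8/54) × (28/54) ≈ 0.00195299
P(orange | x) = 0.00219688 / 0.004738382 ≈ 0.464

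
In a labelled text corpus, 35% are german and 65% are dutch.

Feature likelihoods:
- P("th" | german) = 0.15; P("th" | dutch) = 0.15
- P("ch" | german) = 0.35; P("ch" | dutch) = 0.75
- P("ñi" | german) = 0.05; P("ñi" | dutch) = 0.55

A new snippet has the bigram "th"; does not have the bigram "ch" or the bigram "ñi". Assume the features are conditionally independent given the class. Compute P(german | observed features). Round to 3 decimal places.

0.747

german: 0.35 × 0.15 × (1−0.35) × (1−0.05) = 0.03241875
dutch: 0.65 × 0.15 × (1−0.75) × (1−0.55) = 0.01096875
P(german | x) = 0.03241875 / 0.0433875 ≈ 0.747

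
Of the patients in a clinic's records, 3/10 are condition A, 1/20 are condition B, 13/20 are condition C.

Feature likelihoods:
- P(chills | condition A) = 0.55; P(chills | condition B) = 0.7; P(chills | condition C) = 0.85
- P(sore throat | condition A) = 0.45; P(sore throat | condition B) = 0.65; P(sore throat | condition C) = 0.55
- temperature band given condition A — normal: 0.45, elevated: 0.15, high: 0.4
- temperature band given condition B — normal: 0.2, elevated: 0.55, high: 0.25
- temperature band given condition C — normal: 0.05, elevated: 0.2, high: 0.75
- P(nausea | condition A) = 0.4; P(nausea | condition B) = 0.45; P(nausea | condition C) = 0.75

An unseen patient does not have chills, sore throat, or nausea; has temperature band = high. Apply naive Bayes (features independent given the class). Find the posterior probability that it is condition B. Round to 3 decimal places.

condition A: 0.3 × (1−0.55) × (1−0.45) × 0.4 × (1−0.4) = 0.01782
condition B: 0.05 × (1−0.7) × (1−0.65) × 0.25 × (1−0.45) = 0.000721875
condition C: 0.65 × (1−0.85) × (1−0.55) × 0.75 × (1−0.75) = 0.0082265625
P(condition B | x) = 0.000721875 / 0.0267684375 ≈ 0.027

0.027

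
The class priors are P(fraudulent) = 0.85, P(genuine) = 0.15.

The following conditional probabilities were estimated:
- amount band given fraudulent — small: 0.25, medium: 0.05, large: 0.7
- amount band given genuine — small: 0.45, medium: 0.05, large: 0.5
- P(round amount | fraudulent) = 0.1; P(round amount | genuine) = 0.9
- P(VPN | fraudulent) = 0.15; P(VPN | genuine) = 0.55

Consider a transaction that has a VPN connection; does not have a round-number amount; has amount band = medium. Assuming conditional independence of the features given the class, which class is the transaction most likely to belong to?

fraudulent

fraudulent: 0.85 × 0.05 × (1−0.1) × 0.15 = 0.0057375
genuine: 0.15 × 0.05 × (1−0.9) × 0.55 = 0.0004125
Highest score → fraudulent.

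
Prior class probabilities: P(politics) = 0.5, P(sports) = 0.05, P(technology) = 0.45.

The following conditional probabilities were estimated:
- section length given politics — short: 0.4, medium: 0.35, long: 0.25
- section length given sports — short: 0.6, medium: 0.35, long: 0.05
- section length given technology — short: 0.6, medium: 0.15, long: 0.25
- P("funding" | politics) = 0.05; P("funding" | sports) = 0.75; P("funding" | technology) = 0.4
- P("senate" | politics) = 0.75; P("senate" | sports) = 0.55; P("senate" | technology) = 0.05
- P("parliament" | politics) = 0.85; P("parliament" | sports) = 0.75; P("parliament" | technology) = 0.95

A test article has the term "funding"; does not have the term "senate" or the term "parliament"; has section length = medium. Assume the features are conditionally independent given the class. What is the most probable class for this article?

sports

politics: 0.5 × 0.35 × 0.05 × (1−0.75) × (1−0.85) = 0.000328125
sports: 0.05 × 0.35 × 0.75 × (1−0.55) × (1−0.75) = 0.0014765625
technology: 0.45 × 0.15 × 0.4 × (1−0.05) × (1−0.95) = 0.0012825
Highest score → sports.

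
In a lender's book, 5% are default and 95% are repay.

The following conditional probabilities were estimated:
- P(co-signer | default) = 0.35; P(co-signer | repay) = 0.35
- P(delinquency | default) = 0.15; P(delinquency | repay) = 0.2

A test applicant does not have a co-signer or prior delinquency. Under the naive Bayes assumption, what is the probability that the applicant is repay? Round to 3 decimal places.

0.947

default: 0.05 × (1−0.35) × (1−0.15) = 0.027625
repay: 0.95 × (1−0.35) × (1−0.2) = 0.494
P(repay | x) = 0.494 / 0.521625 ≈ 0.947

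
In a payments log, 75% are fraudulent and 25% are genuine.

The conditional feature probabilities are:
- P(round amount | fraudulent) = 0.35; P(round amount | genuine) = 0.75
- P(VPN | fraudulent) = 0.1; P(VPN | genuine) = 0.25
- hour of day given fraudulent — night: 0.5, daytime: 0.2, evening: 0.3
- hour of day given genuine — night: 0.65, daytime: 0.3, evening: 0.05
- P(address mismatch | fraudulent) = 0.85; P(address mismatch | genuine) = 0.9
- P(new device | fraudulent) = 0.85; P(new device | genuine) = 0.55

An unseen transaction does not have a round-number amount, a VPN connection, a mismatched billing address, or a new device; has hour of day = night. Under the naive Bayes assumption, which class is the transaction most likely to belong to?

fraudulent

fraudulent: 0.75 × (1−0.35) × (1−0.1) × 0.5 × (1−0.85) × (1−0.85) = 0.0049359375
genuine: 0.25 × (1−0.75) × (1−0.25) × 0.65 × (1−0.9) × (1−0.55) = 0.00137109375
Highest score → fraudulent.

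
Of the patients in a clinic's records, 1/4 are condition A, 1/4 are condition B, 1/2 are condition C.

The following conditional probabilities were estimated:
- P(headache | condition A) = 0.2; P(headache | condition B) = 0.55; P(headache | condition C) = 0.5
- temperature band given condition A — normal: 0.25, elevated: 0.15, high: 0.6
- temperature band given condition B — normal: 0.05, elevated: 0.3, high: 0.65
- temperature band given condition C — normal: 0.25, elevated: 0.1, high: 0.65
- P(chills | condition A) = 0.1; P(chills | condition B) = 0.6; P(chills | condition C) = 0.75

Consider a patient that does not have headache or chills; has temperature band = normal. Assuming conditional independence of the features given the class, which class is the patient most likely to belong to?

condition A: 0.25 × (1−0.2) × 0.25 × (1−0.1) = 0.045
condition B: 0.25 × (1−0.55) × 0.05 × (1−0.6) = 0.00225
condition C: 0.5 × (1−0.5) × 0.25 × (1−0.75) = 0.015625
Highest score → condition A.

condition A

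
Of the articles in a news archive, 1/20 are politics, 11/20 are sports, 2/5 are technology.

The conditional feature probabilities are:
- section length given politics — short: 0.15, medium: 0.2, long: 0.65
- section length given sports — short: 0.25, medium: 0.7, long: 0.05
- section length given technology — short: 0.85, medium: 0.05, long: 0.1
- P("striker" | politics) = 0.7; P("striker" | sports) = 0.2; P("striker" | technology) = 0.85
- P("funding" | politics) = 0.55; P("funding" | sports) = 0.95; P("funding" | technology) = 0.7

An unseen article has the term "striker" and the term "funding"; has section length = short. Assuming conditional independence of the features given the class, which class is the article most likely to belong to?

technology

politics: 0.05 × 0.15 × 0.7 × 0.55 = 0.0028875
sports: 0.55 × 0.25 × 0.2 × 0.95 = 0.026125
technology: 0.4 × 0.85 × 0.85 × 0.7 = 0.2023
Highest score → technology.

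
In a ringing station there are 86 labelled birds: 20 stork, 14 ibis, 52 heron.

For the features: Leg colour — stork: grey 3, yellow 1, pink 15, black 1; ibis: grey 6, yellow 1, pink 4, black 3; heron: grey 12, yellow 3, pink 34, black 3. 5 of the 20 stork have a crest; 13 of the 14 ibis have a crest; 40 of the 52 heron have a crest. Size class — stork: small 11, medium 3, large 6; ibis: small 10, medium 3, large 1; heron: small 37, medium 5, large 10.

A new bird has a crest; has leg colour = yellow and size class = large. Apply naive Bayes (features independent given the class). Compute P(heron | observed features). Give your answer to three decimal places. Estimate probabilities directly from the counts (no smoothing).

stork: (20/86) × (1/20) × (5/20) × (6/20) ≈ 0.000872093
ibis: (14/86) × (1/14) × (13/14) × (1/14) ≈ 0.000771239
heron: (52/86) × (3/52) × (40/52) × (10/52) ≈ 0.00516031
P(heron | x) = 0.00516031 / 0.006803642 ≈ 0.758

0.758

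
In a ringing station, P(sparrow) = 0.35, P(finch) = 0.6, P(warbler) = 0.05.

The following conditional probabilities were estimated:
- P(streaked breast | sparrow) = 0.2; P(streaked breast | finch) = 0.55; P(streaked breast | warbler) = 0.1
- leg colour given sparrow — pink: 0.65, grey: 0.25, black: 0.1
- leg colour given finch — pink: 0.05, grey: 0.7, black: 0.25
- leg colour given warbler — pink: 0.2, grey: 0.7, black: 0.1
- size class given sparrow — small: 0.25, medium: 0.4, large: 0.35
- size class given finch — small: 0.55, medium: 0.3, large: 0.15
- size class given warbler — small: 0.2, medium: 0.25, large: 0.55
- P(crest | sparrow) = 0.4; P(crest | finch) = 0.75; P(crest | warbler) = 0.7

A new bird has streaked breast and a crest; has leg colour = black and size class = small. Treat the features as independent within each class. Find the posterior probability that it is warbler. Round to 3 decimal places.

0.002

sparrow: 0.35 × 0.2 × 0.1 × 0.25 × 0.4 = 0.0007
finch: 0.6 × 0.55 × 0.25 × 0.55 × 0.75 = 0.03403125
warbler: 0.05 × 0.1 × 0.1 × 0.2 × 0.7 = 0.00007
P(warbler | x) = 0.00007 / 0.03480125 ≈ 0.002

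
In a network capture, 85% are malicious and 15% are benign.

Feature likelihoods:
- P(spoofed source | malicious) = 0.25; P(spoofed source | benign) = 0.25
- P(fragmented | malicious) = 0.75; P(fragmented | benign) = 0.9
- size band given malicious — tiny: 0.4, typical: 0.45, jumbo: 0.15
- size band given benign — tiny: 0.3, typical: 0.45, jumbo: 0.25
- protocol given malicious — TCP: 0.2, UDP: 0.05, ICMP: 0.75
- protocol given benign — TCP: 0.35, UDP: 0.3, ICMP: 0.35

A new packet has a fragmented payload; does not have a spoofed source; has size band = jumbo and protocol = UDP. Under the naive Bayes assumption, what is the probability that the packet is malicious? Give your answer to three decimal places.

0.321

malicious: 0.85 × (1−0.25) × 0.75 × 0.15 × 0.05 = 0.0035859375
benign: 0.15 × (1−0.25) × 0.9 × 0.25 × 0.3 = 0.00759375
P(malicious | x) = 0.0035859375 / 0.0111796875 ≈ 0.321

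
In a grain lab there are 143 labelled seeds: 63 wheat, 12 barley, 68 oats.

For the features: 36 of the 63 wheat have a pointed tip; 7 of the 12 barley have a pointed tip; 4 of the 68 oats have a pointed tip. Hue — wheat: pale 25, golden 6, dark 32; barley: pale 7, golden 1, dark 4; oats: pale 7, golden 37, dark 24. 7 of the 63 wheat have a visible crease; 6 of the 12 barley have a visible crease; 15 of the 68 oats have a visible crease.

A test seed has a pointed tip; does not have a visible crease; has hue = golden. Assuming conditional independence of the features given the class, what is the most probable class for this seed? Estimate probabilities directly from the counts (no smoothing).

wheat: (63/143) × (36/63) × (6/63) × (56/63) ≈ 0.021312
barley: (12/143) × (7/12) × (1/12) × (6/12) ≈ 0.00203963
oats: (68/143) × (4/68) × (37/68) × (53/68) ≈ 0.0118627
Highest score → wheat.

wheat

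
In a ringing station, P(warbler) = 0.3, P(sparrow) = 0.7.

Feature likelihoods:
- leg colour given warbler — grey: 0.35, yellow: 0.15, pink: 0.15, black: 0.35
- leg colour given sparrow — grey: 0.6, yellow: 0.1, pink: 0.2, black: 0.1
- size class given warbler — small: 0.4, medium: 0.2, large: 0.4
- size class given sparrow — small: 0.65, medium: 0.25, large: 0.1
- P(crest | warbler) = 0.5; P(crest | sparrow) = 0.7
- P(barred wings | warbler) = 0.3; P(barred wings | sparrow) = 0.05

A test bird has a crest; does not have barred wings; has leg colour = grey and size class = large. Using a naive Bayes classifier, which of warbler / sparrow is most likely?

warbler: 0.3 × 0.35 × 0.4 × 0.5 × (1−0.3) = 0.0147
sparrow: 0.7 × 0.6 × 0.1 × 0.7 × (1−0.05) = 0.02793
Highest score → sparrow.

sparrow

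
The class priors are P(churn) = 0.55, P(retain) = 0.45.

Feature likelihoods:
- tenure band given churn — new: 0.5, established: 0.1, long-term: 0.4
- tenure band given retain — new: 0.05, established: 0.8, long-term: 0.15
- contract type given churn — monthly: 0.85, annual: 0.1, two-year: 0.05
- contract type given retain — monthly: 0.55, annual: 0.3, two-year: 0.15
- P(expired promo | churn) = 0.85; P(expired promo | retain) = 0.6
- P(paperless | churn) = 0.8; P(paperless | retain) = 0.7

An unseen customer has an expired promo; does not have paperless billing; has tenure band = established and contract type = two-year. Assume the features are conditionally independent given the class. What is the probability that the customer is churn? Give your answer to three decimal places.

0.046

churn: 0.55 × 0.1 × 0.05 × 0.85 × (1−0.8) = 0.0004675
retain: 0.45 × 0.8 × 0.15 × 0.6 × (1−0.7) = 0.00972
P(churn | x) = 0.0004675 / 0.0101875 ≈ 0.046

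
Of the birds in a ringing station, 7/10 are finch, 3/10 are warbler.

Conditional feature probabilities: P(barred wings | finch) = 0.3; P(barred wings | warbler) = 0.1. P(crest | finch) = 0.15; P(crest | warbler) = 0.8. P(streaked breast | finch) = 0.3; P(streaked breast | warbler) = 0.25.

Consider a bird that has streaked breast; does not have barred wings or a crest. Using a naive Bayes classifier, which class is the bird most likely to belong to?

finch: 0.7 × (1−0.3) × (1−0.15) × 0.3 = 0.12495
warbler: 0.3 × (1−0.1) × (1−0.8) × 0.25 = 0.0135
Highest score → finch.

finch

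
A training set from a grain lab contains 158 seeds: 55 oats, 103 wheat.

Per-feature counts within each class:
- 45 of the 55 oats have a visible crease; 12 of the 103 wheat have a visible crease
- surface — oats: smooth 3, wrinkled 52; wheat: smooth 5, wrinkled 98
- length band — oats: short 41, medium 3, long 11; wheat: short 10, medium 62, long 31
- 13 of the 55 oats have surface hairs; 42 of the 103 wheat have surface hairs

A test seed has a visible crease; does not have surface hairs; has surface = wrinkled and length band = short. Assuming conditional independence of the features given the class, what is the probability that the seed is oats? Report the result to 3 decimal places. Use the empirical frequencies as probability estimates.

oats: (55/158) × (45/55) × (52/55) × (41/55) × (42/55) ≈ 0.153286
wheat: (103/158) × (12/103) × (98/103) × (10/103) × (61/103) ≈ 0.00415497
P(oats | x) = 0.153286 / 0.15744097 ≈ 0.974

0.974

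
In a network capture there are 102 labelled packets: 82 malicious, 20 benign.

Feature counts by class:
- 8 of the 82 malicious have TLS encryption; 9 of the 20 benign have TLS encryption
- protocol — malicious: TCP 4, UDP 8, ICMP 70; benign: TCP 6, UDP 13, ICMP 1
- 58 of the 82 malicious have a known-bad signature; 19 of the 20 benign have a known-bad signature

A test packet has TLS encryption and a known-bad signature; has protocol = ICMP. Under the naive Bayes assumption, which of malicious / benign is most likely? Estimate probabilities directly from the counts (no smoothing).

malicious: (82/102) × (8/82) × (70/82) × (58/82) ≈ 0.0473574
benign: (20/102) × (9/20) × (1/20) × (19/20) ≈ 0.00419118
Highest score → malicious.

malicious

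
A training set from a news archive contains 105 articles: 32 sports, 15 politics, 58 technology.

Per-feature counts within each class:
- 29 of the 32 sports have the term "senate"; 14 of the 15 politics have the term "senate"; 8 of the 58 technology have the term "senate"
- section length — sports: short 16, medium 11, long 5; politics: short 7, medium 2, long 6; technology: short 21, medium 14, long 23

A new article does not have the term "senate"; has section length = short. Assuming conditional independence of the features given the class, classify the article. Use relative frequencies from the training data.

sports: (32/105) × (3/32) × (16/32) ≈ 0.0142857
politics: (15/105) × (1/15) × (7/15) ≈ 0.00444444
technology: (58/105) × (50/58) × (21/58) ≈ 0.172414
Highest score → technology.

technology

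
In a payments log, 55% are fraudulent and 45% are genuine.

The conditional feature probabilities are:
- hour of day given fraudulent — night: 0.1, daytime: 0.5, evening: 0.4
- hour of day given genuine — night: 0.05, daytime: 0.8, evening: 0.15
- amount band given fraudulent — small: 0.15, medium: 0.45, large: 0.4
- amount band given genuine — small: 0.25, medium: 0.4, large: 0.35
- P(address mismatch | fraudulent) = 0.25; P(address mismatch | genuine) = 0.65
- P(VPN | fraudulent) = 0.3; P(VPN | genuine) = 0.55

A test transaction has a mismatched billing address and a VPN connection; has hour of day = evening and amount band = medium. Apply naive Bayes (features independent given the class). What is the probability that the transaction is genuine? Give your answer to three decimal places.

0.565

fraudulent: 0.55 × 0.4 × 0.45 × 0.25 × 0.3 = 0.007425
genuine: 0.45 × 0.15 × 0.4 × 0.65 × 0.55 = 0.0096525
P(genuine | x) = 0.0096525 / 0.0170775 ≈ 0.565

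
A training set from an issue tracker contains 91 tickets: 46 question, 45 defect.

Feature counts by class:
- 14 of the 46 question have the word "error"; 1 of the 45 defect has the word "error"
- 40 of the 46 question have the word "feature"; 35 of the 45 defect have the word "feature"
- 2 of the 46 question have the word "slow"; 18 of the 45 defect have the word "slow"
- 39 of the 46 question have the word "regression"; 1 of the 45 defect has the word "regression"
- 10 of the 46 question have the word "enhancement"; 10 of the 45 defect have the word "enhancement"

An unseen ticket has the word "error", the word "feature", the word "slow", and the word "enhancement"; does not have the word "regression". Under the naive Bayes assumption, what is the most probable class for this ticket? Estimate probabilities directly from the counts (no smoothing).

question: (46/91) × (14/46) × (40/46) × (2/46) × (7/46) × (10/46) ≈ 0.000192417
defect: (45/91) × (1/45) × (35/45) × (18/45) × (44/45) × (10/45) ≈ 0.000742851
Highest score → defect.

defect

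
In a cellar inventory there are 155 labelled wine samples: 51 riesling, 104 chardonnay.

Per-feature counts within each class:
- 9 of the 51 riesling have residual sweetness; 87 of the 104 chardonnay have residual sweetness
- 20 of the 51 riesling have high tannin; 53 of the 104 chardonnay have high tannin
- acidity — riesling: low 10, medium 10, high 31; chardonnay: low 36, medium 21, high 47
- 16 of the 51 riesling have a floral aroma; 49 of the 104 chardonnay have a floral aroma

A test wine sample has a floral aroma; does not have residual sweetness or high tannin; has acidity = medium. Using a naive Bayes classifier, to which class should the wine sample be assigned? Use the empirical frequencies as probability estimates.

riesling

riesling: (51/155) × (42/51) × (31/51) × (10/51) × (16/51) ≈ 0.0101318
chardonnay: (104/155) × (17/104) × (51/104) × (21/104) × (49/104) ≈ 0.00511685
Highest score → riesling.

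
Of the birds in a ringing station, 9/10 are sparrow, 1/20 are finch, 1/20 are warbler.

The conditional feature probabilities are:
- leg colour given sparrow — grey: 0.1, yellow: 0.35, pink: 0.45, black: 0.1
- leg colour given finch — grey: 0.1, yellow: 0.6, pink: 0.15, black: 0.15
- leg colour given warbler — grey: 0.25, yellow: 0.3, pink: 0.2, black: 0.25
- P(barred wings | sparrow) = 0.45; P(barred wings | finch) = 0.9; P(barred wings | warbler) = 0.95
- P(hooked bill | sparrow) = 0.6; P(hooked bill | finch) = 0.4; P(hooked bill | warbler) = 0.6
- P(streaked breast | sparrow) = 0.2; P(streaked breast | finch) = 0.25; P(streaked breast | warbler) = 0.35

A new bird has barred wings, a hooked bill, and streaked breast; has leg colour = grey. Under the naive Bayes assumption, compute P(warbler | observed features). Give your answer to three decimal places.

sparrow: 0.9 × 0.1 × 0.45 × 0.6 × 0.2 = 0.00486
finch: 0.05 × 0.1 × 0.9 × 0.4 × 0.25 = 0.00045
warbler: 0.05 × 0.25 × 0.95 × 0.6 × 0.35 = 0.00249375
P(warbler | x) = 0.00249375 / 0.00780375 ≈ 0.320

0.320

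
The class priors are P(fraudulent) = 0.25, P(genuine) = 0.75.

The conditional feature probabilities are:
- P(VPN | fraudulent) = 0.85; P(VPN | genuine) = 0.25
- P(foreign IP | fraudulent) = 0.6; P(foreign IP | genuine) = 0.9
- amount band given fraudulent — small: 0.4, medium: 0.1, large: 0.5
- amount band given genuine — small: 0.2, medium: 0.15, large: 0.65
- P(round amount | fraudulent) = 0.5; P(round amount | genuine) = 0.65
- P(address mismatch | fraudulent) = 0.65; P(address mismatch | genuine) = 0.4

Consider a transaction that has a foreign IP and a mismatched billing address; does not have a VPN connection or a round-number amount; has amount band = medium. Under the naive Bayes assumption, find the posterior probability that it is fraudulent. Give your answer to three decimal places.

fraudulent: 0.25 × (1−0.85) × 0.6 × 0.1 × (1−0.5) × 0.65 = 0.00073125
genuine: 0.75 × (1−0.25) × 0.9 × 0.15 × (1−0.65) × 0.4 = 0.01063125
P(fraudulent | x) = 0.00073125 / 0.0113625 ≈ 0.064

0.064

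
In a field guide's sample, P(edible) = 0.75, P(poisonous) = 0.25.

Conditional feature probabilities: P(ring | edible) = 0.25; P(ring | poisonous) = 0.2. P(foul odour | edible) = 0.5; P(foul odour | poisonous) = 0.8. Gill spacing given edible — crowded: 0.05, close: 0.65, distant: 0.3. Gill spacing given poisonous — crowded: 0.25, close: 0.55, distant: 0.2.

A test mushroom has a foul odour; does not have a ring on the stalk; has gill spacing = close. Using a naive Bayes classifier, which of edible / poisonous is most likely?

edible

edible: 0.75 × (1−0.25) × 0.5 × 0.65 = 0.1828125
poisonous: 0.25 × (1−0.2) × 0.8 × 0.55 = 0.088
Highest score → edible.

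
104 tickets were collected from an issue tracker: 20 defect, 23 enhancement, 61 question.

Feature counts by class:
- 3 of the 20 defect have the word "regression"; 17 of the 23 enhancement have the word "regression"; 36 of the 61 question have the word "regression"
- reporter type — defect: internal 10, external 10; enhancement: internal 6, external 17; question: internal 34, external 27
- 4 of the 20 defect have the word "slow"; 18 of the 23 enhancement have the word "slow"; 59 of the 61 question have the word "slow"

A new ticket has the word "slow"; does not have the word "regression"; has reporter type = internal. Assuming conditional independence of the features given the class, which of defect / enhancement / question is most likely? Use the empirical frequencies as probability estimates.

question

defect: (20/104) × (17/20) × (10/20) × (4/20) ≈ 0.0163462
enhancement: (23/104) × (6/23) × (6/23) × (18/23) ≈ 0.0117784
question: (61/104) × (25/61) × (34/61) × (59/61) ≈ 0.129592
Highest score → question.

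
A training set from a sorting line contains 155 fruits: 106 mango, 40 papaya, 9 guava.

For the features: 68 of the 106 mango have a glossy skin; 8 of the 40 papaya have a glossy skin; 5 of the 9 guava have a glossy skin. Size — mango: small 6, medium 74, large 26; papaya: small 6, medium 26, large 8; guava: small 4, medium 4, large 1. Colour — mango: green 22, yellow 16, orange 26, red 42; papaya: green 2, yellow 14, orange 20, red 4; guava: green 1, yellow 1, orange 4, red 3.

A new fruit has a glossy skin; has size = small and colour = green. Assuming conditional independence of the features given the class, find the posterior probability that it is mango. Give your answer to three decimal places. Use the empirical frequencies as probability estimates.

mango: (106/155) × (68/106) × (6/106) × (22/106) ≈ 0.00515394
papaya: (40/155) × (8/40) × (6/40) × (2/40) ≈ 0.000387097
guava: (9/155) × (5/9) × (4/9) × (1/9) ≈ 0.00159299
P(mango | x) = 0.00515394 / 0.007134027 ≈ 0.722

0.722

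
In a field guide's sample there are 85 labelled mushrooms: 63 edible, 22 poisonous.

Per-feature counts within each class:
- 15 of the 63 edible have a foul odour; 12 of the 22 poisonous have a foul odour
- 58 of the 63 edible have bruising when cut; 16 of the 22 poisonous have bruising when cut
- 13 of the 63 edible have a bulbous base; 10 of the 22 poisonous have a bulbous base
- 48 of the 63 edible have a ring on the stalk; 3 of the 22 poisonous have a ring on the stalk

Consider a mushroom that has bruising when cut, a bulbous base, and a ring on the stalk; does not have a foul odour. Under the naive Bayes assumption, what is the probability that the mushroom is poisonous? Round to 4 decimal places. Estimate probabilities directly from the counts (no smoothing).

edible: (63/85) × (48/63) × (58/63) × (13/63) × (48/63) ≈ 0.081736
poisonous: (22/85) × (10/22) × (16/22) × (10/22) × (3/22) ≈ 0.0053034
P(poisonous | x) = 0.0053034 / 0.0870394 ≈ 0.0609

0.0609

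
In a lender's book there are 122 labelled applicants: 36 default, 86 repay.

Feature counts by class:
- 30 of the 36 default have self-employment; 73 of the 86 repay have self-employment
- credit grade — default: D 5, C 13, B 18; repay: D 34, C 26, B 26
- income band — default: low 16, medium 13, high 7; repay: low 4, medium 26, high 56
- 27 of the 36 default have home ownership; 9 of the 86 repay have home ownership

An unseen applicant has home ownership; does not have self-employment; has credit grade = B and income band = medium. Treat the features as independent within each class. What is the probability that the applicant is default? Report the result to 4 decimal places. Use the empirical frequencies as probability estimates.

0.8673

default: (36/122) × (6/36) × (18/36) × (13/36) × (27/36) ≈ 0.00665984
repay: (86/122) × (13/86) × (26/86) × (26/86) × (9/86) ≈ 0.00101924
P(default | x) = 0.00665984 / 0.00767908 ≈ 0.8673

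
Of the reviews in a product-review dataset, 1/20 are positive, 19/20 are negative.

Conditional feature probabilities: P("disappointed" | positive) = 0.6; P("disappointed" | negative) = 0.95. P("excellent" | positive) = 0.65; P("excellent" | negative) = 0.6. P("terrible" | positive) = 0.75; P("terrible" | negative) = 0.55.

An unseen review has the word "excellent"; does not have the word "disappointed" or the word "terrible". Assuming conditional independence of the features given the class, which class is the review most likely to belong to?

positive: 0.05 × (1−0.6) × 0.65 × (1−0.75) = 0.00325
negative: 0.95 × (1−0.95) × 0.6 × (1−0.55) = 0.012825
Highest score → negative.

negative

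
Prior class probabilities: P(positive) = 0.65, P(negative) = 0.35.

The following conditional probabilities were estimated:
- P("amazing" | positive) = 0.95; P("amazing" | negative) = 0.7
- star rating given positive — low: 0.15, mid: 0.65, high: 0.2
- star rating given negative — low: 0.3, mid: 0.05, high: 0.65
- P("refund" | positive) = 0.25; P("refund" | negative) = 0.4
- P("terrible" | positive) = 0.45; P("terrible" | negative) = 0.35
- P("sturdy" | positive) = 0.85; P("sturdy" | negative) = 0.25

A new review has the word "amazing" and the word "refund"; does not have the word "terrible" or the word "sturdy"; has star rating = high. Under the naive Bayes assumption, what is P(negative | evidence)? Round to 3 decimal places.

0.924

positive: 0.65 × 0.95 × 0.2 × 0.25 × (1−0.45) × (1−0.85) = 0.0025471875
negative: 0.35 × 0.7 × 0.65 × 0.4 × (1−0.35) × (1−0.25) = 0.03105375
P(negative | x) = 0.03105375 / 0.0336009375 ≈ 0.924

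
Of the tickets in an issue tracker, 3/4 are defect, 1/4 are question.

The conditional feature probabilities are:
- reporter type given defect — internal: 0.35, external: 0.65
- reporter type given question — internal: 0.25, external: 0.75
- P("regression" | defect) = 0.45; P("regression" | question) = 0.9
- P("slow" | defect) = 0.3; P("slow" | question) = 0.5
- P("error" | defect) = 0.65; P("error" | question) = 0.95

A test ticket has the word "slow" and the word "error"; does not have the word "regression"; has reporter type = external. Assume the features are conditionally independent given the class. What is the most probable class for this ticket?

defect

defect: 0.75 × 0.65 × (1−0.45) × 0.3 × 0.65 = 0.052284375
question: 0.25 × 0.75 × (1−0.9) × 0.5 × 0.95 = 0.00890625
Highest score → defect.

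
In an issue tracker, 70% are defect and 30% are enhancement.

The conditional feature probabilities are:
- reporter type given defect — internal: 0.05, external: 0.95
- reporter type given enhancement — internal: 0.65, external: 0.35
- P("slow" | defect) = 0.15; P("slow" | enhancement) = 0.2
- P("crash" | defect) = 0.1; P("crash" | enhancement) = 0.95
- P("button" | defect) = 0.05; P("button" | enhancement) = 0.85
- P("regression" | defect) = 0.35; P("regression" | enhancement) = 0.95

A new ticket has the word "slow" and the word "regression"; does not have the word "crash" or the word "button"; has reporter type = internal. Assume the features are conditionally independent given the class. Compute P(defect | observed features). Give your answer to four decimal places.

0.8497

defect: 0.7 × 0.05 × 0.15 × (1−0.1) × (1−0.05) × 0.35 = 0.0015710625
enhancement: 0.3 × 0.65 × 0.2 × (1−0.95) × (1−0.85) × 0.95 = 0.000277875
P(defect | x) = 0.0015710625 / 0.0018489375 ≈ 0.8497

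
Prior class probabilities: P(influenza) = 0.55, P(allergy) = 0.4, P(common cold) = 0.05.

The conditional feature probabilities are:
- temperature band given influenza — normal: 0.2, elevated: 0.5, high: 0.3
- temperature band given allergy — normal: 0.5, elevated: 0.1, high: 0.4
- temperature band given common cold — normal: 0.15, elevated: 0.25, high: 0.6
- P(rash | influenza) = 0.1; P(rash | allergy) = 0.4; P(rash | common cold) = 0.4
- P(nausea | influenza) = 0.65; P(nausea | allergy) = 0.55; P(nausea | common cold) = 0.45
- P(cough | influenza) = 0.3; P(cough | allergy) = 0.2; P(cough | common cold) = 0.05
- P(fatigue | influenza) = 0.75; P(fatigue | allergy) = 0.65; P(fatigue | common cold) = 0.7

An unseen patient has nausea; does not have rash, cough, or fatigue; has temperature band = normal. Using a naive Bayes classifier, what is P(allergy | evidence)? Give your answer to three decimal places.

0.610

influenza: 0.55 × 0.2 × (1−0.1) × 0.65 × (1−0.3) × (1−0.75) = 0.01126125
allergy: 0.4 × 0.5 × (1−0.4) × 0.55 × (1−0.2) × (1−0.65) = 0.01848
common cold: 0.05 × 0.15 × (1−0.4) × 0.45 × (1−0.05) × (1−0.7) = 0.000577125
P(allergy | x) = 0.01848 / 0.030318375 ≈ 0.610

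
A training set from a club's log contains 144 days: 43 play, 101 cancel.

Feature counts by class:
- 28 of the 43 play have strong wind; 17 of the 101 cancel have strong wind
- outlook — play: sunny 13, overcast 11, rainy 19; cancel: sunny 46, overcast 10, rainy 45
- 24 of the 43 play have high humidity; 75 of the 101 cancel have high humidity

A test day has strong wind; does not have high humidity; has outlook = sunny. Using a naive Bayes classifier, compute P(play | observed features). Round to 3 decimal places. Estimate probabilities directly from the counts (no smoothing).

0.652

play: (43/144) × (28/43) × (13/43) × (19/43) ≈ 0.025975
cancel: (101/144) × (17/101) × (46/101) × (26/101) ≈ 0.0138412
P(play | x) = 0.025975 / 0.0398162 ≈ 0.652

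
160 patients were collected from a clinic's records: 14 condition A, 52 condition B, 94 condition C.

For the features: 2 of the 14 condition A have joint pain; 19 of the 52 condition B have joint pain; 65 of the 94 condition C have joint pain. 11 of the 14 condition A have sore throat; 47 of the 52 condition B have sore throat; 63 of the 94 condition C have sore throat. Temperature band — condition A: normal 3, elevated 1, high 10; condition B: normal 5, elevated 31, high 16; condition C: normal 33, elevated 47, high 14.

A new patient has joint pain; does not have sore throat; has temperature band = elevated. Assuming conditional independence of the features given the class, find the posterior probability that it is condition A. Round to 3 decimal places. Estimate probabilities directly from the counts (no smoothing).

0.003

condition A: (14/160) × (2/14) × (3/14) × (1/14) ≈ 0.000191327
condition B: (52/160) × (19/52) × (5/52) × (31/52) ≈ 0.00680705
condition C: (94/160) × (65/94) × (31/94) × (47/94) ≈ 0.066988
P(condition A | x) = 0.000191327 / 0.073986377 ≈ 0.003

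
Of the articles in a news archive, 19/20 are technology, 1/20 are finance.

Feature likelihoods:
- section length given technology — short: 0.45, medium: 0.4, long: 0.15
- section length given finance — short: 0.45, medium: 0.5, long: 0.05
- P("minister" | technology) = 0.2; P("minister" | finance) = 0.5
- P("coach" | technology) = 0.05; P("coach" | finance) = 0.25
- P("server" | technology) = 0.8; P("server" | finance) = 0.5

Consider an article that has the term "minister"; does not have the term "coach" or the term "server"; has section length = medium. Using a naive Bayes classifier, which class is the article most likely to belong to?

technology

technology: 0.95 × 0.4 × 0.2 × (1−0.05) × (1−0.8) = 0.01444
finance: 0.05 × 0.5 × 0.5 × (1−0.25) × (1−0.5) = 0.0046875
Highest score → technology.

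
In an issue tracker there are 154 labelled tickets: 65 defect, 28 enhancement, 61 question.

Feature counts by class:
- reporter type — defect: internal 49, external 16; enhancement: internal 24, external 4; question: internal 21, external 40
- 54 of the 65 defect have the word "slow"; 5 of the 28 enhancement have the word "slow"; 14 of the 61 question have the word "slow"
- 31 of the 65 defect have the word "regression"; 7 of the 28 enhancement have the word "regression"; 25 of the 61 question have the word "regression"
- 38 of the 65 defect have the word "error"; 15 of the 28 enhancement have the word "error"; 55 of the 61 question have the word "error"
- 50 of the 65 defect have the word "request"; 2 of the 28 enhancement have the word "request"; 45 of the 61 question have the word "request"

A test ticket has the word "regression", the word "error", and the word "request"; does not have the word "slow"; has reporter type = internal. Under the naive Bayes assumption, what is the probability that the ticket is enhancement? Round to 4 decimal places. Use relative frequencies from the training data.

defect: (65/154) × (49/65) × (11/65) × (31/65) × (38/65) × (50/65) ≈ 0.0115486
enhancement: (28/154) × (24/28) × (23/28) × (7/28) × (15/28) × (2/28) ≈ 0.00122463
question: (61/154) × (21/61) × (47/61) × (25/61) × (55/61) × (45/61) ≈ 0.0286413
P(enhancement | x) = 0.00122463 / 0.04141453 ≈ 0.0296

0.0296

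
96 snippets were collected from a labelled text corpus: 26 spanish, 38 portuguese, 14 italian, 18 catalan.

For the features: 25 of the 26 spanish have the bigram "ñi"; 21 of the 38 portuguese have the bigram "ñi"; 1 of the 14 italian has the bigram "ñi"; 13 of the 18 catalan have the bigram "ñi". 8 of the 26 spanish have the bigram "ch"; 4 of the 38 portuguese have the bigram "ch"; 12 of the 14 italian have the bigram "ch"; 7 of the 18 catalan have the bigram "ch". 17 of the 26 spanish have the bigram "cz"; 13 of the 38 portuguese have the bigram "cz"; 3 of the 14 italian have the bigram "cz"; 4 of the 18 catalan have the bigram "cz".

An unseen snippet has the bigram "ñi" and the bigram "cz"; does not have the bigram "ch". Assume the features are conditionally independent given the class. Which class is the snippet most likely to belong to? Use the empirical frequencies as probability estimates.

spanish: (26/96) × (25/26) × (18/26) × (17/26) ≈ 0.117881
portuguese: (38/96) × (21/38) × (34/38) × (13/38) ≈ 0.0669581
italian: (14/96) × (1/14) × (2/14) × (3/14) ≈ 0.000318878
catalan: (18/96) × (13/18) × (11/18) × (4/18) ≈ 0.0183899
Highest score → spanish.

spanish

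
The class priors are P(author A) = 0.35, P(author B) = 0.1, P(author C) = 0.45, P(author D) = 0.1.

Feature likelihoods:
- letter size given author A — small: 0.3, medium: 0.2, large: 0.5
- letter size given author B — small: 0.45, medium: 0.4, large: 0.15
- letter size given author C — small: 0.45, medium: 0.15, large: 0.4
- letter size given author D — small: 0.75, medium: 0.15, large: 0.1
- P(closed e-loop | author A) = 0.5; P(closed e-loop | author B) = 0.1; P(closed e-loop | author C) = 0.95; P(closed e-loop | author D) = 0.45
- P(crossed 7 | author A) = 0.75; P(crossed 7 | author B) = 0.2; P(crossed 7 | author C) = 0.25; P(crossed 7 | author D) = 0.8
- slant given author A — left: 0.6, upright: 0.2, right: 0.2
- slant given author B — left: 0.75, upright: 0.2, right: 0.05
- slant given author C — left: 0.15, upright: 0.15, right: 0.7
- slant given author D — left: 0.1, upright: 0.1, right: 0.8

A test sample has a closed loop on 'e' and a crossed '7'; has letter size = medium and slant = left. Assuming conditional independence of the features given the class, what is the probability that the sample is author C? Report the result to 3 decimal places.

author A: 0.35 × 0.2 × 0.5 × 0.75 × 0.6 = 0.01575
author B: 0.1 × 0.4 × 0.1 × 0.2 × 0.75 = 0.0006
author C: 0.45 × 0.15 × 0.95 × 0.25 × 0.15 = 0.0024046875
author D: 0.1 × 0.15 × 0.45 × 0.8 × 0.1 = 0.00054
P(author C | x) = 0.0024046875 / 0.0192946875 ≈ 0.125

0.125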